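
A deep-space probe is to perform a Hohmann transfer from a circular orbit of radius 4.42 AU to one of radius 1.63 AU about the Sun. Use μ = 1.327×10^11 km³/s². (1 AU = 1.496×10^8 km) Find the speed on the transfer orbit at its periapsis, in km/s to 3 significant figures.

In km: r₁ = 4.42 × 1.496×10^8 = 6.61232×10^8 km; r₂ = 1.63 × 1.496×10^8 = 2.43848×10^8 km.
The Hohmann ellipse has a_t = (r₁ + r₂)/2 = 4.5254×10^8 km.
At periapsis, r = 2.43848×10^8 km.
Applying v² = μ(2/r − 1/a_t): v = 28.20 km/s.

v = 28.2 km/s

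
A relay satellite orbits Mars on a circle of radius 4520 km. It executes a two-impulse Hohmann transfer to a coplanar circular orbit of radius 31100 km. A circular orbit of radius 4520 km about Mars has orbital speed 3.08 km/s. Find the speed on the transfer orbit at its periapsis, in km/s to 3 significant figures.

v = 4.07 km/s

From the circular-orbit relation v² = μ/r at r = 4520 km: μ = v²r = (3.08)² × 4520 = 42878.5 km³/s².
Transfer-ellipse semi-major axis a_t = (r₁ + r₂)/2 = (4520 + 31100)/2 = 17810 km.
The periapsis of the transfer ellipse is at r = 4520 km.
Vis-viva: v = √[μ(2/r − 1/a_t)] = √[42878.5 × (2/4520 − 1/17810)] = 4.070 km/s.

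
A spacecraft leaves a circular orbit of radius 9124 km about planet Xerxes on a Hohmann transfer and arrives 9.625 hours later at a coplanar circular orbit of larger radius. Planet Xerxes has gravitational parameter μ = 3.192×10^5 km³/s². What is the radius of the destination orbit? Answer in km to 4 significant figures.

Transfer time t = 9.625 hours = 34650 s, and t = π√(a_t³/μ).
So a_t = (μ t²/π²)^(1/3) = (3.192×10^5 × (34650)² / π²)^(1/3) = 33863 km.
Since a_t = (r₁ + r₂)/2, r₂ = 2a_t − r₁ = 2×33863 − 9124 = 58602 km.

r₂ = 58600 km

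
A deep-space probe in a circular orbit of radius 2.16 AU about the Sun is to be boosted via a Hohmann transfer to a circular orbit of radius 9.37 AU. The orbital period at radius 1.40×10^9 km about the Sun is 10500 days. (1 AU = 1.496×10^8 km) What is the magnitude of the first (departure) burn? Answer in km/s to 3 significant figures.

Δv₁ = 5.55 km/s

From Kepler's third law T² = 4π²r³/μ at r = 1.40×10^9 km, T = 10500 days = 10500 × 86400 s = 9.072×10^8 s: μ = 4π²r³/T² = 1.31625×10^11 km³/s².
In km: r₁ = 2.16 × 1.496×10^8 = 3.23136×10^8 km; r₂ = 9.37 × 1.496×10^8 = 1.401752×10^9 km.
Semi-major axis of the transfer orbit: a_t = (3.23136×10^8 + 1.401752×10^9)/2 = 8.62444×10^8 km.
Circular speed at r = 3.23136×10^8 km: v_c = √(μ/r) = 20.1826 km/s.
Transfer-orbit speed at the same r (vis-viva, a = a_t): v_t = √[μ(2/r − 1/a_t)] = 25.7304 km/s.
Δv₁ = |v_t − v_c| = |25.7304 − 20.1826| = 5.548 km/s.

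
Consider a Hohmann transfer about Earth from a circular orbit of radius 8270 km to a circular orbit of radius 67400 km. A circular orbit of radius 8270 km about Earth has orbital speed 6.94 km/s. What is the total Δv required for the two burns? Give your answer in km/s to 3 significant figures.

Δv = 3.62 km/s

From the circular-orbit relation v² = μ/r at r = 8270 km: μ = v²r = (6.94)² × 8270 = 3.98313×10^5 km³/s².
Semi-major axis of the transfer orbit: a_t = (8270 + 67400)/2 = 37835 km.
Circular speed at r₁: v₁ = √(μ/r₁) = √(3.98313×10^5/8270) = 6.940 km/s.
On the transfer ellipse at r₁, vis-viva gives v_p = √[μ(2/r₁ − 1/a_t)] = 9.263 km/s.
First burn Δv₁ = |v_p − v₁| = 2.323 km/s.
At r₂, v₂ = √(μ/r₂) = 2.431 km/s.
Transfer-orbit speed at r₂: v_a = √[μ(2/r₂ − 1/a_t)] = 1.137 km/s.
Second burn Δv₂ = |v₂ − v_a| = 1.294 km/s.
Δv = Δv₁ + Δv₂ = 2.323 + 1.294 = 3.617 km/s.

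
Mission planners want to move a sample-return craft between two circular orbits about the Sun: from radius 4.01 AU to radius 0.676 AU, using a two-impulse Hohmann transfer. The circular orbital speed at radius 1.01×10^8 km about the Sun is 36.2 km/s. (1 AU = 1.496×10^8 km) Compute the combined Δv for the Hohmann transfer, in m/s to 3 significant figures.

From the circular-orbit relation v² = μ/r at r = 1.01×10^8 km: μ = v²r = (36.2)² × 1.01×10^8 = 1.32354×10^11 km³/s².
In km: r₁ = 4.01 × 1.496×10^8 = 5.99896×10^8 km; r₂ = 0.676 × 1.496×10^8 = 1.011296×10^8 km.
Semi-major axis of the transfer orbit: a_t = (5.99896×10^8 + 1.011296×10^8)/2 = 3.505128×10^8 km.
At r₁ the circular-orbit speed is v₁ = √(μ/r₁) = 14.85358 km/s.
Transfer-orbit speed at r₁ (vis-viva equation): v_a = √[μ(2/r₁ − 1/a_t)] = 7.978449 km/s.
First burn Δv₁ = |v_a − v₁| = 6.8751 km/s.
Circular speed at r₂: v₂ = √(μ/r₂) = 36.177 km/s.
Transfer-orbit speed at r₂: v_p = √[μ(2/r₂ − 1/a_t)] = 47.328 km/s.
Second burn Δv₂ = |v₂ − v_p| = 11.151 km/s.
Total Δv = Δv₁ + Δv₂ = 18.03 km/s.

Δv = 18000 m/s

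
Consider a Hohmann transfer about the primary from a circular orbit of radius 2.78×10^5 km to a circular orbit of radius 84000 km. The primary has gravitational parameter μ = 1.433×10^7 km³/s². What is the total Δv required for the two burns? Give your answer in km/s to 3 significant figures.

Semi-major axis of the transfer orbit: a_t = (2.780×10^5 + 84000)/2 = 1.810×10^5 km.
At r₁ the circular-orbit speed is v₁ = √(μ/r₁) = 7.1796 km/s.
Transfer-orbit speed at r₁ (vis-viva): v_a = √[μ(2/r₁ − 1/a_t)] = 4.8910 km/s.
First burn Δv₁ = |v_a − v₁| = 2.2886 km/s.
Circular speed at r₂: v₂ = √(μ/r₂) = 13.0612 km/s.
Transfer-orbit speed at r₂: v_p = √[μ(2/r₂ − 1/a_t)] = 16.1870 km/s.
Second burn Δv₂ = |v₂ − v_p| = 3.1258 km/s.
Total Δv = Δv₁ + Δv₂ = 5.414 km/s.

Δv = 5.41 km/s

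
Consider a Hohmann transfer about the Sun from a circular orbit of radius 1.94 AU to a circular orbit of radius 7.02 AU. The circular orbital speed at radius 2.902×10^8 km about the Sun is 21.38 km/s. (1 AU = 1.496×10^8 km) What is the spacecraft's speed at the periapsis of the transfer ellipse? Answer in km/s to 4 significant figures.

v = 26.76 km/s

From the circular-orbit relation v² = μ/r at r = 2.902×10^8 km: μ = v²r = (21.38)² × 2.902×10^8 = 1.32652×10^11 km³/s².
In km: r₁ = 1.94 × 1.496×10^8 = 2.90224×10^8 km; r₂ = 7.02 × 1.496×10^8 = 1.050192×10^9 km.
Semi-major axis of the transfer orbit: a_t = (2.90224×10^8 + 1.050192×10^9)/2 = 6.70208×10^8 km.
At periapsis, r = 2.90224×10^8 km.
From the vis-viva equation, v = √[μ(2/r − 1/a_t)] = 26.76 km/s.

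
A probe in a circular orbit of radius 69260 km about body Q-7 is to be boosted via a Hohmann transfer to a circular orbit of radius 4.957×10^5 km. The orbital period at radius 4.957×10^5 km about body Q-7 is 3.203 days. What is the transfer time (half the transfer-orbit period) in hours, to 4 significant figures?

t = 16.53 hours

From Kepler's third law T² = 4π²r³/μ at r = 4.957×10^5 km, T = 3.203 days = 3.203 × 86400 s = 2.767392×10^5 s: μ = 4π²r³/T² = 6.27878×10^7 km³/s².
Transfer-ellipse semi-major axis a_t = (r₁ + r₂)/2 = (69260 + 4.957×10^5)/2 = 2.8248×10^5 km.
Transfer time t = π√(a_t³/μ) = π√((2.8248×10^5)³ / 6.27878×10^7) = 59520 s.
Converting: 59520 s ÷ 3600 s/hour = 16.53 hours.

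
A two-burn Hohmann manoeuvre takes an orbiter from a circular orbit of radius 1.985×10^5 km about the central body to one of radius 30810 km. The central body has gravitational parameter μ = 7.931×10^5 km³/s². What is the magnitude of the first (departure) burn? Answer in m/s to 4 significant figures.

Δv₁ = 962.7 m/s

Transfer-ellipse semi-major axis a_t = (r₁ + r₂)/2 = (1.985×10^5 + 30810)/2 = 1.14655×10^5 km.
Circular speed at r = 1.985×10^5 km: v_c = √(μ/r) = 1.9989 km/s.
Vis-viva on the transfer ellipse at r = 1.985×10^5 km gives v_t = √[μ(2/r − 1/a_t)] = 1.0362 km/s.
Δv₁ = |v_t − v_c| = |1.0362 − 1.9989| = 0.9627 km/s.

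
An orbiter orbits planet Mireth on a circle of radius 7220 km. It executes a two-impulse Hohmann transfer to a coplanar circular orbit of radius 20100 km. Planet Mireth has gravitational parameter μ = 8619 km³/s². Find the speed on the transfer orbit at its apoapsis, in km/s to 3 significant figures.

v = 0.476 km/s

Transfer-ellipse semi-major axis a_t = (r₁ + r₂)/2 = (7220 + 20100)/2 = 13660 km.
The apoapsis of the transfer ellipse is at r = 20100 km.
From the vis-viva equation, v = √[μ(2/r − 1/a_t)] = 0.4761 km/s.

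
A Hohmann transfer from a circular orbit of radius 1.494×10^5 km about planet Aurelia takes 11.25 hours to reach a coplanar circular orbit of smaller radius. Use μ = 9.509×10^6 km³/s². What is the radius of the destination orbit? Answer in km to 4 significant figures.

r₂ = 83560 km

Transfer time t = 11.25 hours = 40500 s, and t = π√(a_t³/μ).
So a_t = (μ t²/π²)^(1/3) = (9.509×10^6 × (40500)² / π²)^(1/3) = 1.1648×10^5 km.
Since a_t = (r₁ + r₂)/2, r₂ = 2a_t − r₁ = 2×1.1648×10^5 − 1.494×10^5 = 83560 km.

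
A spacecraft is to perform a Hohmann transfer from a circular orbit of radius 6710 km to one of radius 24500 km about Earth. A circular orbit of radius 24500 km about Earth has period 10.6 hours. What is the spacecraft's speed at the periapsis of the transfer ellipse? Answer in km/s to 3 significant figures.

From Kepler's third law T² = 4π²r³/μ at r = 24500 km, T = 10.6 hours = 10.6 × 3600 s = 38160 s: μ = 4π²r³/T² = 3.98695×10^5 km³/s².
Transfer-ellipse semi-major axis a_t = (r₁ + r₂)/2 = (6710 + 24500)/2 = 15605 km.
The periapsis of the transfer ellipse is at r = 6710 km.
From the vis-viva equation, v = √[μ(2/r − 1/a_t)] = 9.659 km/s.

v = 9.66 km/s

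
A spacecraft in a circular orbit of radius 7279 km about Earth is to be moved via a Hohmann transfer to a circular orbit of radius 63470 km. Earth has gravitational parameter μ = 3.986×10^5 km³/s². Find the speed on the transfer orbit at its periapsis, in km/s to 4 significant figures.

Semi-major axis of the transfer orbit: a_t = (7279 + 63470)/2 = 35374.5 km.
At periapsis, r = 7279 km.
Applying v² = μ(2/r − 1/a_t): v = 9.912 km/s.

v = 9.912 km/s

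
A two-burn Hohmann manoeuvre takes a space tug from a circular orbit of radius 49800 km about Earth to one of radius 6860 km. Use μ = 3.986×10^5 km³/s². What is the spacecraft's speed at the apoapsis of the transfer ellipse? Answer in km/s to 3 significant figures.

v = 1.39 km/s

The Hohmann ellipse has a_t = (r₁ + r₂)/2 = 28330 km.
At apoapsis, r = 49800 km.
From the vis-viva equation, v = √[μ(2/r − 1/a_t)] = 1.392 km/s.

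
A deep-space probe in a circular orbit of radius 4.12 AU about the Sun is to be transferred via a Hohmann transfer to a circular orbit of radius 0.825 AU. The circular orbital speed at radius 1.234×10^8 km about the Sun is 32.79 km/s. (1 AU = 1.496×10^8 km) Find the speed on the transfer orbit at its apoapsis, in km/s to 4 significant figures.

From the circular-orbit relation v² = μ/r at r = 1.234×10^8 km: μ = v²r = (32.79)² × 1.234×10^8 = 1.32678×10^11 km³/s².
In km: r₁ = 4.12 × 1.496×10^8 = 6.16352×10^8 km; r₂ = 0.825 × 1.496×10^8 = 1.2342×10^8 km.
Transfer-ellipse semi-major axis a_t = (r₁ + r₂)/2 = (6.16352×10^8 + 1.2342×10^8)/2 = 3.69886×10^8 km.
At apoapsis, r = 6.16352×10^8 km.
Applying v² = μ(2/r − 1/a_t): v = 8.475 km/s.

v = 8.475 km/s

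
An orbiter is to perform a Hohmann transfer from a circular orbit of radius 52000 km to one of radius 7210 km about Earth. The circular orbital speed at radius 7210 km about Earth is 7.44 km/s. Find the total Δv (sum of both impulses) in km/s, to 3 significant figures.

From the circular-orbit relation v² = μ/r at r = 7210 km: μ = v²r = (7.44)² × 7210 = 3.99099×10^5 km³/s².
Transfer-ellipse semi-major axis a_t = (r₁ + r₂)/2 = (52000 + 7210)/2 = 29605 km.
Circular speed at r₁: v₁ = √(μ/r₁) = √(3.99099×10^5/52000) = 2.7704 km/s.
Transfer-orbit speed at r₁ (vis-viva): v_a = √[μ(2/r₁ − 1/a_t)] = 1.3672 km/s.
First burn Δv₁ = |v_a − v₁| = 1.40320 km/s.
At r₂, v₂ = √(μ/r₂) = 7.44000 km/s.
Transfer-orbit speed at r₂: v_p = √[μ(2/r₂ − 1/a_t)] = 9.86034 km/s.
Second burn Δv₂ = |v₂ − v_p| = 2.42034 km/s.
Total Δv = Δv₁ + Δv₂ = 3.824 km/s.

Δv = 3.82 km/s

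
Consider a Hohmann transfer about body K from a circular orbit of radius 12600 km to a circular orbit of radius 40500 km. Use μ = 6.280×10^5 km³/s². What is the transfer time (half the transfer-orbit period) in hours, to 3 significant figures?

The Hohmann ellipse has a_t = (r₁ + r₂)/2 = 26550 km.
Transfer time t = π√(a_t³/μ) = π√((26550)³ / 6.280×10^5) = 17150 s.
Converting: 17150 s ÷ 3600 s/hour = 4.76 hours.

t = 4.76 hours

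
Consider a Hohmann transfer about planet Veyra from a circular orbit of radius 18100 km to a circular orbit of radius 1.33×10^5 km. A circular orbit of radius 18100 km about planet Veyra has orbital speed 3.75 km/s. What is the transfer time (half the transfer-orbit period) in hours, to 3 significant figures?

t = 35.9 hours

From the circular-orbit relation v² = μ/r at r = 18100 km: μ = v²r = (3.75)² × 18100 = 2.54531×10^5 km³/s².
Semi-major axis of the transfer orbit: a_t = (18100 + 1.330×10^5)/2 = 75550 km.
Transfer time t = π√(a_t³/μ) = π√((75550)³ / 2.54531×10^5) = 1.293×10^5 s.
Converting: 1.293×10^5 s ÷ 3600 s/hour = 35.9 hours.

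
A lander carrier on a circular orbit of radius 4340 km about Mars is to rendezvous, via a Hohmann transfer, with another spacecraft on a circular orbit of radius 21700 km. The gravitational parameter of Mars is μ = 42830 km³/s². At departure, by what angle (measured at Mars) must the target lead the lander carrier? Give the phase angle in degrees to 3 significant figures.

φ = 96.3°

Semi-major axis of the transfer orbit: a_t = (4340 + 21700)/2 = 13020 km.
The half-period of the transfer ellipse is t = π√(a_t³/μ) = 22552 s.
Target angular speed ω₂ = √(μ/r₂³) = 6.4742×10^-5 rad/s.
Angle swept by the target during transfer: ω₂·t = 1.4601 rad = 83.66°.
Arrival is 180° from departure on the ellipse, so φ = 180° − 83.66° = 96.3°.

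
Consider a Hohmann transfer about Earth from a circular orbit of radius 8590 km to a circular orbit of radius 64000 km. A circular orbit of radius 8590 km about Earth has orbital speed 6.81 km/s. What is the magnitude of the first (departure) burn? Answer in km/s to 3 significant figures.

Δv₁ = 2.23 km/s

From the circular-orbit relation v² = μ/r at r = 8590 km: μ = v²r = (6.81)² × 8590 = 3.98371×10^5 km³/s².
The Hohmann ellipse has a_t = (r₁ + r₂)/2 = 36295 km.
Circular speed at r = 8590 km: v_c = √(μ/r) = 6.810 km/s.
Transfer-orbit speed at the same r (vis-viva, a = a_t): v_t = √[μ(2/r − 1/a_t)] = 9.043 km/s.
Δv₁ = |v_t − v_c| = |9.043 − 6.810| = 2.233 km/s.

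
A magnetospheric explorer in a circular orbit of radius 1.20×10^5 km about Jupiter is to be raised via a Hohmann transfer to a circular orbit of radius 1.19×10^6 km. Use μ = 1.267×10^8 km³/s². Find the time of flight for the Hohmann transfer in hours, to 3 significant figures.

t = 41.1 hours

The Hohmann ellipse has a_t = (r₁ + r₂)/2 = 6.550×10^5 km.
By Kepler's third law the transfer-orbit period is T = 2π√(a_t³/μ), so t = T/2 = 1.480×10^5 s.
Converting: 1.480×10^5 s ÷ 3600 s/hour = 41.1 hours.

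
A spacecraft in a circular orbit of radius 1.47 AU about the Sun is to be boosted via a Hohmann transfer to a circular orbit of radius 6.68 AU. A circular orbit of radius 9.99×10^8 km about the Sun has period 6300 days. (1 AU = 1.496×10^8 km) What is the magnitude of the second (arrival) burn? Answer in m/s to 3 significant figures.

From Kepler's third law T² = 4π²r³/μ at r = 9.99×10^8 km, T = 6300 days = 6300 × 86400 s = 5.4432×10^8 s: μ = 4π²r³/T² = 1.32846×10^11 km³/s².
In km: r₁ = 1.47 × 1.496×10^8 = 2.19912×10^8 km; r₂ = 6.68 × 1.496×10^8 = 9.99328×10^8 km.
Transfer-ellipse semi-major axis a_t = (r₁ + r₂)/2 = (2.19912×10^8 + 9.99328×10^8)/2 = 6.0962×10^8 km.
On the circular orbit at r = 9.99328×10^8 km, v_c = √(μ/r) = 11.53 km/s.
Transfer-orbit speed at the same r (vis-viva, a = a_t): v_t = √[μ(2/r − 1/a_t)] = 6.925 km/s.
Δv₂ = |v_t − v_c| = |6.925 − 11.53| = 4.605 km/s.

Δv₂ = 4600 m/s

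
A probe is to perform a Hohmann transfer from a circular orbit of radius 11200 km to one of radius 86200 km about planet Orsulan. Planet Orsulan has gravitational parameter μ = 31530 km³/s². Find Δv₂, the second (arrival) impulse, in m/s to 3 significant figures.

Δv₂ = 315 m/s

The Hohmann ellipse has a_t = (r₁ + r₂)/2 = 48700 km.
On the circular orbit at r = 86200 km, v_c = √(μ/r) = 0.6048 km/s.
Vis-viva on the transfer ellipse at r = 86200 km gives v_t = √[μ(2/r − 1/a_t)] = 0.2900 km/s.
Δv₂ = |v_t − v_c| = |0.2900 − 0.6048| = 0.3148 km/s.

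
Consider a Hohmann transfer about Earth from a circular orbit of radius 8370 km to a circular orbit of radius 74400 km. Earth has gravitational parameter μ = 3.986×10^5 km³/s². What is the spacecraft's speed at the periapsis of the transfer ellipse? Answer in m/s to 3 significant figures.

Transfer-ellipse semi-major axis a_t = (r₁ + r₂)/2 = (8370 + 74400)/2 = 41385 km.
The periapsis of the transfer ellipse is at r = 8370 km.
Applying v² = μ(2/r − 1/a_t): v = 9.253 km/s.

v = 9250 m/s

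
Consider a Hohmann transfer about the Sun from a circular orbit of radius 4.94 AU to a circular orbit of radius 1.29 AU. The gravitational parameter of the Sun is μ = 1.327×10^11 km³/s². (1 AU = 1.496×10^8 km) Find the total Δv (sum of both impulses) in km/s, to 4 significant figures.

Δv = 11.58 km/s

In km: r₁ = 4.94 × 1.496×10^8 = 7.39024×10^8 km; r₂ = 1.29 × 1.496×10^8 = 1.92984×10^8 km.
The Hohmann ellipse has a_t = (r₁ + r₂)/2 = 4.66004×10^8 km.
Circular speed at r₁: v₁ = √(μ/r₁) = √(1.327×10^11/7.39024×10^8) = 13.40 km/s.
On the transfer ellipse at r₁, vis-viva gives v_a = √[μ(2/r₁ − 1/a_t)] = 8.623 km/s.
First burn Δv₁ = |v_a − v₁| = 4.777 km/s.
At r₂, v₂ = √(μ/r₂) = 26.22 km/s.
Transfer-orbit speed at r₂: v_p = √[μ(2/r₂ − 1/a_t)] = 33.02 km/s.
Second burn Δv₂ = |v₂ − v_p| = 6.800 km/s.
Total Δv = Δv₁ + Δv₂ = 11.58 km/s.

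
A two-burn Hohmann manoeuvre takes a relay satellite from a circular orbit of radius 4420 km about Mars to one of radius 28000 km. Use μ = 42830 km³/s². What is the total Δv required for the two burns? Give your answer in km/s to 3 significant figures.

Δv = 1.57 km/s

The Hohmann ellipse has a_t = (r₁ + r₂)/2 = 16210 km.
At r₁ the circular-orbit speed is v₁ = √(μ/r₁) = 3.1129 km/s.
Transfer-orbit speed at r₁ (vis-viva): v_p = √[μ(2/r₁ − 1/a_t)] = 4.0912 km/s.
First burn Δv₁ = |v_p − v₁| = 0.9783 km/s.
At r₂, v₂ = √(μ/r₂) = 1.2368 km/s.
Transfer-orbit speed at r₂: v_a = √[μ(2/r₂ − 1/a_t)] = 0.64582 km/s.
Second burn Δv₂ = |v₂ − v_a| = 0.5910 km/s.
Δv = Δv₁ + Δv₂ = 0.9783 + 0.5910 = 1.569 km/s.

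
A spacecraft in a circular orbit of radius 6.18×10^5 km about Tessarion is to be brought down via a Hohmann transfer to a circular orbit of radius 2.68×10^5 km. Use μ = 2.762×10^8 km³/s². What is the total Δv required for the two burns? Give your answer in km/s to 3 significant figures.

Semi-major axis of the transfer orbit: a_t = (6.180×10^5 + 2.680×10^5)/2 = 4.430×10^5 km.
At r₁ the circular-orbit speed is v₁ = √(μ/r₁) = 21.141 km/s.
Transfer-orbit speed at r₁ (vis-viva): v_a = √[μ(2/r₁ − 1/a_t)] = 16.443 km/s.
First burn Δv₁ = |v_a − v₁| = 4.698 km/s.
Circular speed at r₂: v₂ = √(μ/r₂) = 32.103 km/s.
Transfer-orbit speed at r₂: v_p = √[μ(2/r₂ − 1/a_t)] = 37.917 km/s.
Second burn Δv₂ = |v₂ − v_p| = 5.814 km/s.
Total Δv = Δv₁ + Δv₂ = 10.51 km/s.

Δv = 10.5 km/s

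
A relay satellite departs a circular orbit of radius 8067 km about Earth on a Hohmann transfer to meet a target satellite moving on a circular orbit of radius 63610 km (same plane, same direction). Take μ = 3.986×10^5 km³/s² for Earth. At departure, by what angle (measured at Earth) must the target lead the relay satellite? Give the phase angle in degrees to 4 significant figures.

φ = 103.9°

Semi-major axis of the transfer orbit: a_t = (8067 + 63610)/2 = 35838.5 km.
Transfer time t = π√(a_t³/μ) = 33760 s.
Target angular speed ω₂ = √(μ/r₂³) = 3.9353×10^-5 rad/s.
Angle swept by the target during transfer: ω₂·t = 1.3286 rad = 76.12°.
The relay satellite traverses 180° on the transfer ellipse, so the target must lead by 180° − 76.12° = 103.9°.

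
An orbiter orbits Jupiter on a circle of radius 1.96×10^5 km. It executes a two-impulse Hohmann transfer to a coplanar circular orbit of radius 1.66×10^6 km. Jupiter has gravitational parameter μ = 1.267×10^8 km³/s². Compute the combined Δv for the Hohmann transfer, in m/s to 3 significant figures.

Δv = 13300 m/s

The Hohmann ellipse has a_t = (r₁ + r₂)/2 = 9.280×10^5 km.
At r₁ the circular-orbit speed is v₁ = √(μ/r₁) = 25.42 km/s.
On the transfer ellipse at r₁, vis-viva equation gives v_p = √[μ(2/r₁ − 1/a_t)] = 34.00 km/s.
First burn Δv₁ = |v_p − v₁| = 8.580 km/s.
At r₂, v₂ = √(μ/r₂) = 8.736 km/s.
Transfer-orbit speed at r₂: v_a = √[μ(2/r₂ − 1/a_t)] = 4.015 km/s.
Second burn Δv₂ = |v₂ − v_a| = 4.721 km/s.
Δv = Δv₁ + Δv₂ = 8.580 + 4.721 = 13.30 km/s.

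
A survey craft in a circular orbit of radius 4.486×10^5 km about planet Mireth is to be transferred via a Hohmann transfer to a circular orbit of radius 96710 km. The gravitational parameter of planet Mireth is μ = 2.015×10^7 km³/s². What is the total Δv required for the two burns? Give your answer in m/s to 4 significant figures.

The Hohmann ellipse has a_t = (r₁ + r₂)/2 = 2.72655×10^5 km.
At r₁ the circular-orbit speed is v₁ = √(μ/r₁) = 6.70205 km/s.
On the transfer ellipse at r₁, v² = μ(2/r − 1/a) gives v_a = √[μ(2/r₁ − 1/a_t)] = 3.99151 km/s.
First burn Δv₁ = |v_a − v₁| = 2.7105 km/s.
Circular speed at r₂: v₂ = √(μ/r₂) = 14.4345 km/s.
Transfer-orbit speed at r₂: v_p = √[μ(2/r₂ − 1/a_t)] = 18.5150 km/s.
Second burn Δv₂ = |v₂ − v_p| = 4.0805 km/s.
Δv = Δv₁ + Δv₂ = 2.7105 + 4.0805 = 6.791 km/s.

Δv = 6791 m/s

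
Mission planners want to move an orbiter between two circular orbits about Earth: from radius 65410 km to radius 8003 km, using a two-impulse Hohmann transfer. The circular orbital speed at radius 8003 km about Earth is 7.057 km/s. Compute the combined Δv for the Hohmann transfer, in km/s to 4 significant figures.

Δv = 3.679 km/s

From the circular-orbit relation v² = μ/r at r = 8003 km: μ = v²r = (7.057)² × 8003 = 3.98559×10^5 km³/s².
Semi-major axis of the transfer orbit: a_t = (65410 + 8003)/2 = 36706.5 km.
Circular speed at r₁: v₁ = √(μ/r₁) = √(3.98559×10^5/65410) = 2.4685 km/s.
Transfer-orbit speed at r₁ (v² = μ(2/r − 1/a)): v_a = √[μ(2/r₁ − 1/a_t)] = 1.1526 km/s.
First burn Δv₁ = |v_a − v₁| = 1.316 km/s.
At r₂, v₂ = √(μ/r₂) = 7.057 km/s.
Transfer-orbit speed at r₂: v_p = √[μ(2/r₂ − 1/a_t)] = 9.420 km/s.
Second burn Δv₂ = |v₂ − v_p| = 2.363 km/s.
Δv = Δv₁ + Δv₂ = 1.316 + 2.363 = 3.679 km/s.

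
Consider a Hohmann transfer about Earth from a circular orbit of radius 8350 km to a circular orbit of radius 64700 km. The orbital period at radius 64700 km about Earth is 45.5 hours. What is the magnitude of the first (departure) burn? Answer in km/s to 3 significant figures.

From Kepler's third law T² = 4π²r³/μ at r = 64700 km, T = 45.5 hours = 45.5 × 3600 s = 1.638×10^5 s: μ = 4π²r³/T² = 3.98515×10^5 km³/s².
The Hohmann ellipse has a_t = (r₁ + r₂)/2 = 36525 km.
Circular speed at r = 8350 km: v_c = √(μ/r) = 6.9084 km/s.
Transfer-orbit speed at the same r (vis-viva, a = a_t): v_t = √[μ(2/r − 1/a_t)] = 9.1947 km/s.
Δv₁ = |v_t − v_c| = |9.1947 − 6.9084| = 2.286 km/s.

Δv₁ = 2.29 km/s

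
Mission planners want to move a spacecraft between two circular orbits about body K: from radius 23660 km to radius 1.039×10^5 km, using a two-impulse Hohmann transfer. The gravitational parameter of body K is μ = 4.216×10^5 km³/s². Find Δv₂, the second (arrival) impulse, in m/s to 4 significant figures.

Δv₂ = 787.5 m/s

Semi-major axis of the transfer orbit: a_t = (23660 + 1.039×10^5)/2 = 63780 km.
Circular speed at r = 1.039×10^5 km: v_c = √(μ/r) = 2.0144 km/s.
Vis-viva on the transfer ellipse at r = 1.039×10^5 km gives v_t = √[μ(2/r − 1/a_t)] = 1.2269 km/s.
Δv₂ = |v_t − v_c| = |1.2269 − 2.0144| = 0.7875 km/s.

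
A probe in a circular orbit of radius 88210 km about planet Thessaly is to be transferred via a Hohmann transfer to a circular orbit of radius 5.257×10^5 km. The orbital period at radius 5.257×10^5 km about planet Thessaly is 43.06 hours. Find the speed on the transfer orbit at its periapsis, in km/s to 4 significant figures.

From Kepler's third law T² = 4π²r³/μ at r = 5.257×10^5 km, T = 43.06 hours = 43.06 × 3600 s = 1.55016×10^5 s: μ = 4π²r³/T² = 2.38683×10^8 km³/s².
Semi-major axis of the transfer orbit: a_t = (88210 + 5.257×10^5)/2 = 3.06955×10^5 km.
At periapsis, r = 88210 km.
From the vis-viva equation, v = √[μ(2/r − 1/a_t)] = 68.07 km/s.

v = 68.07 km/s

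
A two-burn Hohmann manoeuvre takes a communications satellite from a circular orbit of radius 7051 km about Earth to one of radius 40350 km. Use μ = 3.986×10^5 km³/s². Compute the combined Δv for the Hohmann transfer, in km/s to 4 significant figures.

Δv = 3.720 km/s

Transfer-ellipse semi-major axis a_t = (r₁ + r₂)/2 = (7051 + 40350)/2 = 23700.5 km.
Circular speed at r₁: v₁ = √(μ/r₁) = √(3.986×10^5/7051) = 7.5187 km/s.
On the transfer ellipse at r₁, v² = μ(2/r − 1/a) gives v_p = √[μ(2/r₁ − 1/a_t)] = 9.8104 km/s.
First burn Δv₁ = |v_p − v₁| = 2.2917 km/s.
At r₂, v₂ = √(μ/r₂) = 3.1430 km/s.
Transfer-orbit speed at r₂: v_a = √[μ(2/r₂ − 1/a_t)] = 1.7143 km/s.
Second burn Δv₂ = |v₂ − v_a| = 1.4287 km/s.
Total Δv = Δv₁ + Δv₂ = 3.720 km/s.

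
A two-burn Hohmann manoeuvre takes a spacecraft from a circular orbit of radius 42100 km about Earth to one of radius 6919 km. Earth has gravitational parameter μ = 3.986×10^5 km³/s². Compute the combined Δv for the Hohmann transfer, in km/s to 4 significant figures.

Δv = 3.800 km/s

Transfer-ellipse semi-major axis a_t = (r₁ + r₂)/2 = (42100 + 6919)/2 = 24509.5 km.
Circular speed at r₁: v₁ = √(μ/r₁) = √(3.986×10^5/42100) = 3.077 km/s.
Transfer-orbit speed at r₁ (v² = μ(2/r − 1/a)): v_a = √[μ(2/r₁ − 1/a_t)] = 1.635 km/s.
First burn Δv₁ = |v_a − v₁| = 1.442 km/s.
Circular speed at r₂: v₂ = √(μ/r₂) = 7.590 km/s.
Transfer-orbit speed at r₂: v_p = √[μ(2/r₂ − 1/a_t)] = 9.948 km/s.
Second burn Δv₂ = |v₂ − v_p| = 2.358 km/s.
Δv = Δv₁ + Δv₂ = 1.442 + 2.358 = 3.800 km/s.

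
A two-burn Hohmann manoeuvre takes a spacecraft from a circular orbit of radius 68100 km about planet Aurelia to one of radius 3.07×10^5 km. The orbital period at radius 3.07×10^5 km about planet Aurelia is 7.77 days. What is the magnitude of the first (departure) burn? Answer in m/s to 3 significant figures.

From Kepler's third law T² = 4π²r³/μ at r = 3.07×10^5 km, T = 7.77 days = 7.77 × 86400 s = 6.71328×10^5 s: μ = 4π²r³/T² = 2.53458×10^6 km³/s².
The Hohmann ellipse has a_t = (r₁ + r₂)/2 = 1.8755×10^5 km.
Circular speed at r = 68100 km: v_c = √(μ/r) = 6.1007 km/s.
Transfer-orbit speed at the same r (vis-viva, a = a_t): v_t = √[μ(2/r − 1/a_t)] = 7.8053 km/s.
Δv₁ = |v_t − v_c| = |7.8053 − 6.1007| = 1.705 km/s.

Δv₁ = 1700 m/s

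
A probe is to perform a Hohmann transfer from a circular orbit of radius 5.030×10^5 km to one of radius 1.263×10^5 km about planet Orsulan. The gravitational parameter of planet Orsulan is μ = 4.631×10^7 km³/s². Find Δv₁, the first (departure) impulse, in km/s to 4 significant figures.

Δv₁ = 3.516 km/s

Semi-major axis of the transfer orbit: a_t = (5.030×10^5 + 1.263×10^5)/2 = 3.1465×10^5 km.
Circular speed at r = 5.030×10^5 km: v_c = √(μ/r) = 9.595 km/s.
Transfer-orbit speed at the same r (vis-viva, a = a_t): v_t = √[μ(2/r − 1/a_t)] = 6.079 km/s.
Δv₁ = |v_t − v_c| = |6.079 − 9.595| = 3.516 km/s.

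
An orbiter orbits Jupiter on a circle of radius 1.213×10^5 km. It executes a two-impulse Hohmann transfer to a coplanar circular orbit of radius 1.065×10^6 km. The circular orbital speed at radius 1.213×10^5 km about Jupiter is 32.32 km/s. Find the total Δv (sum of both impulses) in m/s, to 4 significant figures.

Δv = 16960 m/s

From the circular-orbit relation v² = μ/r at r = 1.213×10^5 km: μ = v²r = (32.32)² × 1.213×10^5 = 1.26708×10^8 km³/s².
Semi-major axis of the transfer orbit: a_t = (1.213×10^5 + 1.065×10^6)/2 = 5.9315×10^5 km.
At r₁ the circular-orbit speed is v₁ = √(μ/r₁) = 32.320 km/s.
On the transfer ellipse at r₁, v² = μ(2/r − 1/a) gives v_p = √[μ(2/r₁ − 1/a_t)] = 43.308 km/s.
First burn Δv₁ = |v_p − v₁| = 10.988 km/s.
Circular speed at r₂: v₂ = √(μ/r₂) = 10.907543 km/s.
Transfer-orbit speed at r₂: v_a = √[μ(2/r₂ − 1/a_t)] = 4.9325907 km/s.
Second burn Δv₂ = |v₂ − v_a| = 5.9750 km/s.
Δv = Δv₁ + Δv₂ = 10.988 + 5.9750 = 16.96 km/s.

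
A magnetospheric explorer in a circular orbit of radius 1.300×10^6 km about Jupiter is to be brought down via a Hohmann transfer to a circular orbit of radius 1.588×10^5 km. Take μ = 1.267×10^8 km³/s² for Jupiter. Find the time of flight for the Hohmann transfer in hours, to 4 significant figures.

t = 48.30 hours

Transfer-ellipse semi-major axis a_t = (r₁ + r₂)/2 = (1.300×10^6 + 1.588×10^5)/2 = 7.294×10^5 km.
By Kepler's third law the transfer-orbit period is T = 2π√(a_t³/μ), so t = T/2 = 1.73864×10^5 s.
Converting: 1.73864×10^5 s ÷ 3600 s/hour = 48.30 hours.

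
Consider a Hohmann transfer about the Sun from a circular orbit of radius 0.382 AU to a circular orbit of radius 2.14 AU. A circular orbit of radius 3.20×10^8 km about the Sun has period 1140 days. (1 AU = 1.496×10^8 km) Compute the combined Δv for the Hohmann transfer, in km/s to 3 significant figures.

Δv = 23.8 km/s

From Kepler's third law T² = 4π²r³/μ at r = 3.20×10^8 km, T = 1140 days = 1140 × 86400 s = 9.8496×10^7 s: μ = 4π²r³/T² = 1.33344×10^11 km³/s².
In km: r₁ = 0.382 × 1.496×10^8 = 5.71472×10^7 km; r₂ = 2.14 × 1.496×10^8 = 3.20144×10^8 km.
Semi-major axis of the transfer orbit: a_t = (5.71472×10^7 + 3.20144×10^8)/2 = 1.886456×10^8 km.
At r₁ the circular-orbit speed is v₁ = √(μ/r₁) = 48.305 km/s.
Transfer-orbit speed at r₁ (vis-viva): v_p = √[μ(2/r₁ − 1/a_t)] = 62.927 km/s.
First burn Δv₁ = |v_p − v₁| = 14.62 km/s.
Circular speed at r₂: v₂ = √(μ/r₂) = 20.409 km/s.
Transfer-orbit speed at r₂: v_a = √[μ(2/r₂ − 1/a_t)] = 11.233 km/s.
Second burn Δv₂ = |v₂ − v_a| = 9.176 km/s.
Total Δv = Δv₁ + Δv₂ = 23.80 km/s.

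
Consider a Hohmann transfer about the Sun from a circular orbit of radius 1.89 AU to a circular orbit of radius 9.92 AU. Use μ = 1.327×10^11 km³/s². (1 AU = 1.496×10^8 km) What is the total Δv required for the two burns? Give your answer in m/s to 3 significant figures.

Δv = 10500 m/s

In km: r₁ = 1.89 × 1.496×10^8 = 2.82744×10^8 km; r₂ = 9.92 × 1.496×10^8 = 1.484032×10^9 km.
Semi-major axis of the transfer orbit: a_t = (2.82744×10^8 + 1.484032×10^9)/2 = 8.83388×10^8 km.
At r₁ the circular-orbit speed is v₁ = √(μ/r₁) = 21.664 km/s.
On the transfer ellipse at r₁, vis-viva equation gives v_p = √[μ(2/r₁ − 1/a_t)] = 28.079 km/s.
First burn Δv₁ = |v_p − v₁| = 6.415 km/s.
At r₂, v₂ = √(μ/r₂) = 9.456 km/s.
Transfer-orbit speed at r₂: v_a = √[μ(2/r₂ − 1/a_t)] = 5.350 km/s.
Second burn Δv₂ = |v₂ − v_a| = 4.106 km/s.
Total Δv = Δv₁ + Δv₂ = 10.52 km/s.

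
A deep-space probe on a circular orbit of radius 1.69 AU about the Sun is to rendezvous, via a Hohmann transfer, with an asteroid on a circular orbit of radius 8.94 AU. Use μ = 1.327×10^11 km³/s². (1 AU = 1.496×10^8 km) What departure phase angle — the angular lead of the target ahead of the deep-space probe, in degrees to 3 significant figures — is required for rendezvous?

In km: r₁ = 1.69 × 1.496×10^8 = 2.52824×10^8 km; r₂ = 8.94 × 1.496×10^8 = 1.337424×10^9 km.
Semi-major axis of the transfer orbit: a_t = (2.52824×10^8 + 1.337424×10^9)/2 = 7.95124×10^8 km.
Transfer time t = π√(a_t³/μ) = 1.934×10^8 s.
Target angular speed ω₂ = √(μ/r₂³) = 7.448×10^-9 rad/s.
Angle swept by the target during transfer: ω₂·t = 1.440 rad = 82.51°.
The deep-space probe traverses 180° on the transfer ellipse, so the target must lead by 180° − 82.51° = 97.5°.

φ = 97.5°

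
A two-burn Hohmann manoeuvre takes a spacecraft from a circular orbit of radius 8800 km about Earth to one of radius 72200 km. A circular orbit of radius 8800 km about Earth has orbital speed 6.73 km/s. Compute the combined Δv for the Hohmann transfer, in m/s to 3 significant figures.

Δv = 3510 m/s

From the circular-orbit relation v² = μ/r at r = 8800 km: μ = v²r = (6.73)² × 8800 = 3.98578×10^5 km³/s².
The Hohmann ellipse has a_t = (r₁ + r₂)/2 = 40500 km.
Circular speed at r₁: v₁ = √(μ/r₁) = √(3.98578×10^5/8800) = 6.730 km/s.
On the transfer ellipse at r₁, vis-viva equation gives v_p = √[μ(2/r₁ − 1/a_t)] = 8.986 km/s.
First burn Δv₁ = |v_p − v₁| = 2.256 km/s.
At r₂, v₂ = √(μ/r₂) = 2.3496 km/s.
Transfer-orbit speed at r₂: v_a = √[μ(2/r₂ − 1/a_t)] = 1.0952 km/s.
Second burn Δv₂ = |v₂ − v_a| = 1.254 km/s.
Total Δv = Δv₁ + Δv₂ = 3.510 km/s.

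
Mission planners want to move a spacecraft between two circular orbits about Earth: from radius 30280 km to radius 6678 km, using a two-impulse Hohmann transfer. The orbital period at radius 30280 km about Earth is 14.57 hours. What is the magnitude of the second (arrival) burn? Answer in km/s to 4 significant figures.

Δv₂ = 2.163 km/s

From Kepler's third law T² = 4π²r³/μ at r = 30280 km, T = 14.57 hours = 14.57 × 3600 s = 52452 s: μ = 4π²r³/T² = 3.98385×10^5 km³/s².
Transfer-ellipse semi-major axis a_t = (r₁ + r₂)/2 = (30280 + 6678)/2 = 18479 km.
On the circular orbit at r = 6678 km, v_c = √(μ/r) = 7.724 km/s.
Vis-viva on the transfer ellipse at r = 6678 km gives v_t = √[μ(2/r − 1/a_t)] = 9.887 km/s.
Δv₂ = |v_t − v_c| = |9.887 − 7.724| = 2.163 km/s.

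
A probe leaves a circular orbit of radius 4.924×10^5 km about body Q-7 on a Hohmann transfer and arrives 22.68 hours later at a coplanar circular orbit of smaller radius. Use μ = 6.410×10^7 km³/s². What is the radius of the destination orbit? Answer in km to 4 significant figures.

Transfer time t = 22.68 hours = 81648 s, and t = π√(a_t³/μ).
So a_t = (μ t²/π²)^(1/3) = (6.410×10^7 × (81648)² / π²)^(1/3) = 3.5114×10^5 km.
Since a_t = (r₁ + r₂)/2, r₂ = 2a_t − r₁ = 2×3.5114×10^5 − 4.924×10^5 = 2.0988×10^5 km.

r₂ = 2.099×10^5 km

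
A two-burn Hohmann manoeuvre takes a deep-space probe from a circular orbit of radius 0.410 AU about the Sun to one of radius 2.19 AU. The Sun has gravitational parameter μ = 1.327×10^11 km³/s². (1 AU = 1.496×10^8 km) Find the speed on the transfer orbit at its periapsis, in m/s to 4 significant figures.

v = 60370 m/s

In km: r₁ = 0.410 × 1.496×10^8 = 6.1336×10^7 km; r₂ = 2.19 × 1.496×10^8 = 3.27624×10^8 km.
Transfer-ellipse semi-major axis a_t = (r₁ + r₂)/2 = (6.1336×10^7 + 3.27624×10^8)/2 = 1.9448×10^8 km.
The periapsis of the transfer ellipse is at r = 6.1336×10^7 km.
From the vis-viva equation, v = √[μ(2/r − 1/a_t)] = 60.37 km/s.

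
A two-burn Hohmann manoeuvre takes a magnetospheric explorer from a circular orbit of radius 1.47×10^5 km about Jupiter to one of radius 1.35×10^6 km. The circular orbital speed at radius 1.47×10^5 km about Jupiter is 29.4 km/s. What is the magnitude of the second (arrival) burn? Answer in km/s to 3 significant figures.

Δv₂ = 5.40 km/s

From the circular-orbit relation v² = μ/r at r = 1.47×10^5 km: μ = v²r = (29.4)² × 1.47×10^5 = 1.27061×10^8 km³/s².
Semi-major axis of the transfer orbit: a_t = (1.470×10^5 + 1.350×10^6)/2 = 7.485×10^5 km.
Circular speed at r = 1.350×10^6 km: v_c = √(μ/r) = 9.7015 km/s.
Vis-viva on the transfer ellipse at r = 1.350×10^6 km gives v_t = √[μ(2/r − 1/a_t)] = 4.2993 km/s.
Δv₂ = |v_t − v_c| = |4.2993 − 9.7015| = 5.402 km/s.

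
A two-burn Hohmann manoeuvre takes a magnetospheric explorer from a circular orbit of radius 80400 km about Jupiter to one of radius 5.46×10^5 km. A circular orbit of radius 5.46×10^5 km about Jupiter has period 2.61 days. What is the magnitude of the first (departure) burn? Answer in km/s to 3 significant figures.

From Kepler's third law T² = 4π²r³/μ at r = 5.46×10^5 km, T = 2.61 days = 2.61 × 86400 s = 2.25504×10^5 s: μ = 4π²r³/T² = 1.26366×10^8 km³/s².
The Hohmann ellipse has a_t = (r₁ + r₂)/2 = 3.132×10^5 km.
On the circular orbit at r = 80400 km, v_c = √(μ/r) = 39.64 km/s.
Vis-viva on the transfer ellipse at r = 80400 km gives v_t = √[μ(2/r − 1/a_t)] = 52.34 km/s.
Δv₁ = |v_t − v_c| = |52.34 − 39.64| = 12.70 km/s.

Δv₁ = 12.7 km/s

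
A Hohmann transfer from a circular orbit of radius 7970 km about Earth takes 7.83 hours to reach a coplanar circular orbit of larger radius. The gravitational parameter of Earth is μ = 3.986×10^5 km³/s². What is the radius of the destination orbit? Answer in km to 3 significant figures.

Transfer time t = 7.83 hours = 28188 s, and t = π√(a_t³/μ).
So a_t = (μ t²/π²)^(1/3) = (3.986×10^5 × (28188)² / π²)^(1/3) = 31778 km.
Since a_t = (r₁ + r₂)/2, r₂ = 2a_t − r₁ = 2×31778 − 7970 = 55586 km.

r₂ = 55600 km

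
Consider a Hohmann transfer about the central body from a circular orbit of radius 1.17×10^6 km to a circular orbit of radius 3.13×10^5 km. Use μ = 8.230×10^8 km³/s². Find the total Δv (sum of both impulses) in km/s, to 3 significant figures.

Transfer-ellipse semi-major axis a_t = (r₁ + r₂)/2 = (1.170×10^6 + 3.130×10^5)/2 = 7.415×10^5 km.
At r₁ the circular-orbit speed is v₁ = √(μ/r₁) = 26.52204 km/s.
Transfer-orbit speed at r₁ (vis-viva): v_a = √[μ(2/r₁ − 1/a_t)] = 17.23152 km/s.
First burn Δv₁ = |v_a − v₁| = 9.291 km/s.
Circular speed at r₂: v₂ = √(μ/r₂) = 51.28 km/s.
Transfer-orbit speed at r₂: v_p = √[μ(2/r₂ − 1/a_t)] = 64.41 km/s.
Second burn Δv₂ = |v₂ − v_p| = 13.13 km/s.
Total Δv = Δv₁ + Δv₂ = 22.42 km/s.

Δv = 22.4 km/s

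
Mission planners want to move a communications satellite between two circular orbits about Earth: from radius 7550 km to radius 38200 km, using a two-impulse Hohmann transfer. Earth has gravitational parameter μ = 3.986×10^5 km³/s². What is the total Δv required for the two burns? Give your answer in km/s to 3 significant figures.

Δv = 3.50 km/s

Transfer-ellipse semi-major axis a_t = (r₁ + r₂)/2 = (7550 + 38200)/2 = 22875 km.
Circular speed at r₁: v₁ = √(μ/r₁) = √(3.986×10^5/7550) = 7.266 km/s.
Transfer-orbit speed at r₁ (v² = μ(2/r − 1/a)): v_p = √[μ(2/r₁ − 1/a_t)] = 9.390 km/s.
First burn Δv₁ = |v_p − v₁| = 2.124 km/s.
At r₂, v₂ = √(μ/r₂) = 3.230 km/s.
Transfer-orbit speed at r₂: v_a = √[μ(2/r₂ − 1/a_t)] = 1.856 km/s.
Second burn Δv₂ = |v₂ − v_a| = 1.374 km/s.
Δv = Δv₁ + Δv₂ = 2.124 + 1.374 = 3.498 km/s.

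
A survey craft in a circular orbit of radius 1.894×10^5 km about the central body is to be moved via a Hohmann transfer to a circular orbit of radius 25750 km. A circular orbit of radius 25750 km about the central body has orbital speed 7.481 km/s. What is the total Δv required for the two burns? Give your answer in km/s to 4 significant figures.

Δv = 3.854 km/s

From the circular-orbit relation v² = μ/r at r = 25750 km: μ = v²r = (7.481)² × 25750 = 1.44111×10^6 km³/s².
Transfer-ellipse semi-major axis a_t = (r₁ + r₂)/2 = (1.894×10^5 + 25750)/2 = 1.07575×10^5 km.
Circular speed at r₁: v₁ = √(μ/r₁) = √(1.44111×10^6/1.894×10^5) = 2.7584 km/s.
Transfer-orbit speed at r₁ (vis-viva): v_a = √[μ(2/r₁ − 1/a_t)] = 1.3496 km/s.
First burn Δv₁ = |v_a − v₁| = 1.409 km/s.
Circular speed at r₂: v₂ = √(μ/r₂) = 7.481 km/s.
Transfer-orbit speed at r₂: v_p = √[μ(2/r₂ − 1/a_t)] = 9.926 km/s.
Second burn Δv₂ = |v₂ − v_p| = 2.445 km/s.
Total Δv = Δv₁ + Δv₂ = 3.854 km/s.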